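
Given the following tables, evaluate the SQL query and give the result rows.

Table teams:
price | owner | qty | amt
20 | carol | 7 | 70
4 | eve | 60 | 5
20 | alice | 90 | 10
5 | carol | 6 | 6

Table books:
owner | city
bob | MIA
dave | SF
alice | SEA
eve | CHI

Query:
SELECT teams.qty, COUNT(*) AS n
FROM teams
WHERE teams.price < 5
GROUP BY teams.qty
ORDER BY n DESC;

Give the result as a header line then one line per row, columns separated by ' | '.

== RESULT ==
teams.qty | n
60 | 1

Derivation:
After WHERE (1 rows):
teams.price | teams.owner | teams.qty | teams.amt
4 | eve | 60 | 5
After GROUP BY (1 rows):
teams.qty | n
60 | 1
After ORDER BY (1 rows):
teams.qty | n
60 | 1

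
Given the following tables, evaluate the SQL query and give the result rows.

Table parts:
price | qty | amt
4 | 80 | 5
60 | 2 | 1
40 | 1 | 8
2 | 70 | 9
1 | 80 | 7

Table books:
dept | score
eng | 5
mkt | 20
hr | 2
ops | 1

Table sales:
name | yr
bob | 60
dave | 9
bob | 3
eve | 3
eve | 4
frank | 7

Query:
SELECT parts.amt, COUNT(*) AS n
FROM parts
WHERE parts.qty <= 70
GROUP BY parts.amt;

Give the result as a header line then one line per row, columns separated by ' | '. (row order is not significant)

After WHERE (3 rows):
parts.price | parts.qty | parts.amt
60 | 2 | 1
40 | 1 | 8
2 | 70 | 9
After GROUP BY (3 rows):
parts.amt | n
1 | 1
8 | 1
9 | 1

== RESULT ==
parts.amt | n
1 | 1
8 | 1
9 | 1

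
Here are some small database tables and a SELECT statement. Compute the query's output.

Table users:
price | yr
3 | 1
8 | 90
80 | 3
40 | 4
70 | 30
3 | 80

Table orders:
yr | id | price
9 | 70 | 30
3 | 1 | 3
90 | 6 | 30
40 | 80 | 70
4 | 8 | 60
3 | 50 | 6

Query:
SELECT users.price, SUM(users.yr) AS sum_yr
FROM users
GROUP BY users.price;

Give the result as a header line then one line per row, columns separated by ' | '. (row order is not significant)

After GROUP BY (5 rows):
users.price | sum_yr
3 | 81
8 | 90
80 | 3
40 | 4
70 | 30

== RESULT ==
users.price | sum_yr
3 | 81
8 | 90
80 | 3
40 | 4
70 | 30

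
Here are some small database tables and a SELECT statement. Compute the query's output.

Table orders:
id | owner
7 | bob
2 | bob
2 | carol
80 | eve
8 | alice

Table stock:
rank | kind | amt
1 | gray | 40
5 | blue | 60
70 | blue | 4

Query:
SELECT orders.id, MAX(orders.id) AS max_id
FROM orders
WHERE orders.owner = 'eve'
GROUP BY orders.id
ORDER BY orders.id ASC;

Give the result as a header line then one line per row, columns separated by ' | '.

== RESULT ==
orders.id | max_id
80 | 80

Derivation:
After WHERE (1 rows):
orders.id | orders.owner
80 | eve
After GROUP BY (1 rows):
orders.id | max_id
80 | 80
After ORDER BY (1 rows):
orders.id | max_id
80 | 80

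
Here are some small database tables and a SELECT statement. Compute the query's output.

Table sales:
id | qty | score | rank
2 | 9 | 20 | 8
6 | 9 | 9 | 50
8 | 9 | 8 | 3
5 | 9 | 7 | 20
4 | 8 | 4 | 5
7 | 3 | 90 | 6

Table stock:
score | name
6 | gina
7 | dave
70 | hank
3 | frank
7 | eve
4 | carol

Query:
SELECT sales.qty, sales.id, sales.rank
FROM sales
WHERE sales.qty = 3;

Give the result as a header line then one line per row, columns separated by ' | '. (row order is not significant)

After WHERE (1 rows):
sales.id | sales.qty | sales.score | sales.rank
7 | 3 | 90 | 6
After SELECT (1 rows):
sales.qty | sales.id | sales.rank
3 | 7 | 6

== RESULT ==
sales.qty | sales.id | sales.rank
3 | 7 | 6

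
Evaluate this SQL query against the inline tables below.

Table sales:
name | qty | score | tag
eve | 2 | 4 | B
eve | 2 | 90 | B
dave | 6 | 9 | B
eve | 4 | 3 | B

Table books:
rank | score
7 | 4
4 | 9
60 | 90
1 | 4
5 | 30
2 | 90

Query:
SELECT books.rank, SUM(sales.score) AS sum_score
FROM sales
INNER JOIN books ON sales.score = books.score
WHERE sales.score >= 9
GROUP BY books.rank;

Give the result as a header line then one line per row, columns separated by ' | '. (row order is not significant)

After JOIN books (5 rows):
sales.name | sales.qty | sales.score | sales.tag | books.rank | books.score
eve | 2 | 4 | B | 7 | 4
eve | 2 | 4 | B | 1 | 4
eve | 2 | 90 | B | 60 | 90
eve | 2 | 90 | B | 2 | 90
dave | 6 | 9 | B | 4 | 9
After WHERE (3 rows):
sales.name | sales.qty | sales.score | sales.tag | books.rank | books.score
eve | 2 | 90 | B | 60 | 90
eve | 2 | 90 | B | 2 | 90
dave | 6 | 9 | B | 4 | 9
After GROUP BY (3 rows):
books.rank | sum_score
60 | 90
2 | 90
4 | 9

== RESULT ==
books.rank | sum_score
60 | 90
2 | 90
4 | 9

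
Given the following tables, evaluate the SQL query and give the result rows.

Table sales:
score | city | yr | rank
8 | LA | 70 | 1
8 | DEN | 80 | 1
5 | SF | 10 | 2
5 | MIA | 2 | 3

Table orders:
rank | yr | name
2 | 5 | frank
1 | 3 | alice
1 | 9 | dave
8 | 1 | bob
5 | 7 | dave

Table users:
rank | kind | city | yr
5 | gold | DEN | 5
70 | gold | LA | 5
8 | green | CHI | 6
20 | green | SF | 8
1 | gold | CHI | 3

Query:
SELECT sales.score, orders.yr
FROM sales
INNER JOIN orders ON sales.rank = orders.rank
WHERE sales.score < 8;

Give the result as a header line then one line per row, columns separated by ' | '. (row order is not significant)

After JOIN orders (5 rows):
sales.score | sales.city | sales.yr | sales.rank | orders.rank | orders.yr | orders.name
8 | LA | 70 | 1 | 1 | 3 | alice
8 | LA | 70 | 1 | 1 | 9 | dave
8 | DEN | 80 | 1 | 1 | 3 | alice
8 | DEN | 80 | 1 | 1 | 9 | dave
5 | SF | 10 | 2 | 2 | 5 | frank
After WHERE (1 rows):
sales.score | sales.city | sales.yr | sales.rank | orders.rank | orders.yr | orders.name
5 | SF | 10 | 2 | 2 | 5 | frank
After SELECT (1 rows):
sales.score | orders.yr
5 | 5

== RESULT ==
sales.score | orders.yr
5 | 5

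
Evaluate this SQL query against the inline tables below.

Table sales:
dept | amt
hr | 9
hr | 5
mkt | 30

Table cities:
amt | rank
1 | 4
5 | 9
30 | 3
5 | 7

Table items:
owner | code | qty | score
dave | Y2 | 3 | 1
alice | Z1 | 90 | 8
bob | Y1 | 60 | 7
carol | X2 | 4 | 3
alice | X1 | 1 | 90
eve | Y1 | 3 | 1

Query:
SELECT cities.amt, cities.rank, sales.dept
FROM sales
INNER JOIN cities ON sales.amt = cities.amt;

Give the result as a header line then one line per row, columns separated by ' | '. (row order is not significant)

After JOIN cities (3 rows):
sales.dept | sales.amt | cities.amt | cities.rank
hr | 5 | 5 | 9
hr | 5 | 5 | 7
mkt | 30 | 30 | 3
After SELECT (3 rows):
cities.amt | cities.rank | sales.dept
5 | 9 | hr
5 | 7 | hr
30 | 3 | mkt

== RESULT ==
cities.amt | cities.rank | sales.dept
5 | 9 | hr
5 | 7 | hr
30 | 3 | mkt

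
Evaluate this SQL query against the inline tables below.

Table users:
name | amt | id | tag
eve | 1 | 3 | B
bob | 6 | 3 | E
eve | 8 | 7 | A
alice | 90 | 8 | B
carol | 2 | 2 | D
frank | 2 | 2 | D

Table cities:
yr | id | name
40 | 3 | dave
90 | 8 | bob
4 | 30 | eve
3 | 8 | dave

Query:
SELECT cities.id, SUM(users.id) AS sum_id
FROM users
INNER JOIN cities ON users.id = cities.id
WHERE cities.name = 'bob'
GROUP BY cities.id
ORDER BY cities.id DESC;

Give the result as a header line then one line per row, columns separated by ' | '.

After JOIN cities (4 rows):
users.name | users.amt | users.id | users.tag | cities.yr | cities.id | cities.name
eve | 1 | 3 | B | 40 | 3 | dave
bob | 6 | 3 | E | 40 | 3 | dave
alice | 90 | 8 | B | 90 | 8 | bob
alice | 90 | 8 | B | 3 | 8 | dave
After WHERE (1 rows):
users.name | users.amt | users.id | users.tag | cities.yr | cities.id | cities.name
alice | 90 | 8 | B | 90 | 8 | bob
After GROUP BY (1 rows):
cities.id | sum_id
8 | 8
After ORDER BY (1 rows):
cities.id | sum_id
8 | 8

== RESULT ==
cities.id | sum_id
8 | 8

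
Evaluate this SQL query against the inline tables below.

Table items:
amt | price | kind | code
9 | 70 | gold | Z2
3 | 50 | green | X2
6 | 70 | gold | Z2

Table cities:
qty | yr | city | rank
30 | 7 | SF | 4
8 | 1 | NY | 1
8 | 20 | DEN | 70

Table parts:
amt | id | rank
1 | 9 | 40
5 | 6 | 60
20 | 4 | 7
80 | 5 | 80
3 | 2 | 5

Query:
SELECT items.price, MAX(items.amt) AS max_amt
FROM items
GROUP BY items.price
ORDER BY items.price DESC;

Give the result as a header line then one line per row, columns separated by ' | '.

== RESULT ==
items.price | max_amt
70 | 9
50 | 3

Derivation:
After GROUP BY (2 rows):
items.price | max_amt
70 | 9
50 | 3
After ORDER BY (2 rows):
items.price | max_amt
70 | 9
50 | 3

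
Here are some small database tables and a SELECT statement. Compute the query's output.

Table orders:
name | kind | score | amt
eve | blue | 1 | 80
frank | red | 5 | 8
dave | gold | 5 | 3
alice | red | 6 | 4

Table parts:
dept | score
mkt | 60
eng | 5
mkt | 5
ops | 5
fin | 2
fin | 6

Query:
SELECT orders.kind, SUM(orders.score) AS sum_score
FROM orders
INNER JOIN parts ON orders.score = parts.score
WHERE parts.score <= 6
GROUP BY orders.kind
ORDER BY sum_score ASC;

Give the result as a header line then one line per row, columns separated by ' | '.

== RESULT ==
orders.kind | sum_score
gold | 15
red | 21

Derivation:
After JOIN parts (7 rows):
orders.name | orders.kind | orders.score | orders.amt | parts.dept | parts.score
frank | red | 5 | 8 | eng | 5
frank | red | 5 | 8 | mkt | 5
frank | red | 5 | 8 | ops | 5
dave | gold | 5 | 3 | eng | 5
dave | gold | 5 | 3 | mkt | 5
dave | gold | 5 | 3 | ops | 5
alice | red | 6 | 4 | fin | 6
After WHERE (7 rows):
orders.name | orders.kind | orders.score | orders.amt | parts.dept | parts.score
frank | red | 5 | 8 | eng | 5
frank | red | 5 | 8 | mkt | 5
frank | red | 5 | 8 | ops | 5
dave | gold | 5 | 3 | eng | 5
dave | gold | 5 | 3 | mkt | 5
dave | gold | 5 | 3 | ops | 5
alice | red | 6 | 4 | fin | 6
After GROUP BY (2 rows):
orders.kind | sum_score
red | 21
gold | 15
After ORDER BY (2 rows):
orders.kind | sum_score
gold | 15
red | 21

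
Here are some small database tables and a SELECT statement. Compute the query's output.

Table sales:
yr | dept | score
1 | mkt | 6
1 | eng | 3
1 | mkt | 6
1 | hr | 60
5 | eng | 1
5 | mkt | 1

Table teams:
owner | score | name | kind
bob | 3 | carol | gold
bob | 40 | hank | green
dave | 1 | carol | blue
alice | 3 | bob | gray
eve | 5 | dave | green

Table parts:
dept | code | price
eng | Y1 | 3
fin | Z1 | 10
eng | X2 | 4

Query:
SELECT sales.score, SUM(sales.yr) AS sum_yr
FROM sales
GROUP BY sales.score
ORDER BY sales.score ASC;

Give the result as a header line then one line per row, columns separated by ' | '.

After GROUP BY (4 rows):
sales.score | sum_yr
6 | 2
3 | 1
60 | 1
1 | 10
After ORDER BY (4 rows):
sales.score | sum_yr
1 | 10
3 | 1
6 | 2
60 | 1

== RESULT ==
sales.score | sum_yr
1 | 10
3 | 1
6 | 2
60 | 1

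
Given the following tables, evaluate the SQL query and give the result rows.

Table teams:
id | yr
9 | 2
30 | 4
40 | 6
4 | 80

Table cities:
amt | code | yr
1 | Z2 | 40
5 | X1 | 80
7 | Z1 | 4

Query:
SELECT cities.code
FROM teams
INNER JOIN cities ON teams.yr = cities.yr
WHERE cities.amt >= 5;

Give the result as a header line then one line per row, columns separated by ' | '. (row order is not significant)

== RESULT ==
cities.code
Z1
X1

Derivation:
After JOIN cities (2 rows):
teams.id | teams.yr | cities.amt | cities.code | cities.yr
30 | 4 | 7 | Z1 | 4
4 | 80 | 5 | X1 | 80
After WHERE (2 rows):
teams.id | teams.yr | cities.amt | cities.code | cities.yr
30 | 4 | 7 | Z1 | 4
4 | 80 | 5 | X1 | 80
After SELECT (2 rows):
cities.code
Z1
X1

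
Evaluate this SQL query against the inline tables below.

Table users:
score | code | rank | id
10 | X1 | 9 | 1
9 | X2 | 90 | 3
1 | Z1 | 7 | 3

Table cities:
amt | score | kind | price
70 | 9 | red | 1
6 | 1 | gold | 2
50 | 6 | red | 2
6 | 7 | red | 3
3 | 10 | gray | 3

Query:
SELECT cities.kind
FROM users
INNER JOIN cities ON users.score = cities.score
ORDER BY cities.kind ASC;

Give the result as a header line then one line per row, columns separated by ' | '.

After JOIN cities (3 rows):
users.score | users.code | users.rank | users.id | cities.amt | cities.score | cities.kind | cities.price
10 | X1 | 9 | 1 | 3 | 10 | gray | 3
9 | X2 | 90 | 3 | 70 | 9 | red | 1
1 | Z1 | 7 | 3 | 6 | 1 | gold | 2
After SELECT (3 rows):
cities.kind
gray
red
gold
After ORDER BY (3 rows):
cities.kind
gold
gray
red

== RESULT ==
cities.kind
gold
gray
red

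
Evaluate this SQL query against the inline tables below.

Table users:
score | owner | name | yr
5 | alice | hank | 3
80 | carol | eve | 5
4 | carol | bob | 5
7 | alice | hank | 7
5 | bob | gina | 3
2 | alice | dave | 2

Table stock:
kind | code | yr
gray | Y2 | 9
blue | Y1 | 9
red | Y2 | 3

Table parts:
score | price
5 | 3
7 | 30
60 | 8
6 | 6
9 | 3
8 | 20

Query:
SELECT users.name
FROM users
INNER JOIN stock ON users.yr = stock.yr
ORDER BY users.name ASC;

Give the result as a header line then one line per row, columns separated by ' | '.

== RESULT ==
users.name
gina
hank

Derivation:
After JOIN stock (2 rows):
users.score | users.owner | users.name | users.yr | stock.kind | stock.code | stock.yr
5 | alice | hank | 3 | red | Y2 | 3
5 | bob | gina | 3 | red | Y2 | 3
After SELECT (2 rows):
users.name
hank
gina
After ORDER BY (2 rows):
users.name
gina
hank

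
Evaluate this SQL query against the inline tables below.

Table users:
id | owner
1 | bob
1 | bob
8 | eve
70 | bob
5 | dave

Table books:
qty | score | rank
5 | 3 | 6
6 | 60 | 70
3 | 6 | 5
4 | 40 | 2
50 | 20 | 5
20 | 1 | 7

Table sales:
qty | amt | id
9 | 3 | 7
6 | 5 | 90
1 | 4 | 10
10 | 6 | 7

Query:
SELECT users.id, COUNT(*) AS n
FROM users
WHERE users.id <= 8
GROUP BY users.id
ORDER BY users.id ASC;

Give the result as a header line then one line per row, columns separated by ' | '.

After WHERE (4 rows):
users.id | users.owner
1 | bob
1 | bob
8 | eve
5 | dave
After GROUP BY (3 rows):
users.id | n
1 | 2
8 | 1
5 | 1
After ORDER BY (3 rows):
users.id | n
1 | 2
5 | 1
8 | 1

== RESULT ==
users.id | n
1 | 2
5 | 1
8 | 1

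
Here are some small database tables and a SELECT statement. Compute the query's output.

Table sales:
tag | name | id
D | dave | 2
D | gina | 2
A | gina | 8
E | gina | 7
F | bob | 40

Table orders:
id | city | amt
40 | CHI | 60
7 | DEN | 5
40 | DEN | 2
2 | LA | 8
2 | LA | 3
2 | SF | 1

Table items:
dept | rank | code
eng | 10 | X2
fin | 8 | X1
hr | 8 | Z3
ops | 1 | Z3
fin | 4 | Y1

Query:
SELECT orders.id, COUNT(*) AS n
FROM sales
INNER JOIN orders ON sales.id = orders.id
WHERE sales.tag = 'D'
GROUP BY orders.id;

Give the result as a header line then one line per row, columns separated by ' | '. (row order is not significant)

After JOIN orders (9 rows):
sales.tag | sales.name | sales.id | orders.id | orders.city | orders.amt
D | dave | 2 | 2 | LA | 8
D | dave | 2 | 2 | LA | 3
D | dave | 2 | 2 | SF | 1
D | gina | 2 | 2 | LA | 8
D | gina | 2 | 2 | LA | 3
D | gina | 2 | 2 | SF | 1
E | gina | 7 | 7 | DEN | 5
F | bob | 40 | 40 | CHI | 60
F | bob | 40 | 40 | DEN | 2
After WHERE (6 rows):
sales.tag | sales.name | sales.id | orders.id | orders.city | orders.amt
D | dave | 2 | 2 | LA | 8
D | dave | 2 | 2 | LA | 3
D | dave | 2 | 2 | SF | 1
D | gina | 2 | 2 | LA | 8
D | gina | 2 | 2 | LA | 3
D | gina | 2 | 2 | SF | 1
After GROUP BY (1 rows):
orders.id | n
2 | 6

== RESULT ==
orders.id | n
2 | 6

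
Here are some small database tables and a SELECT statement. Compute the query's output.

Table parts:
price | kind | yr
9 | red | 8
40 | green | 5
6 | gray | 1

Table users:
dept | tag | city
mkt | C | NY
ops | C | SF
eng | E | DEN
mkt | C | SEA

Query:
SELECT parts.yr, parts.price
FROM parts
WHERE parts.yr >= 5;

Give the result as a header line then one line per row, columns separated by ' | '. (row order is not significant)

After WHERE (2 rows):
parts.price | parts.kind | parts.yr
9 | red | 8
40 | green | 5
After SELECT (2 rows):
parts.yr | parts.price
8 | 9
5 | 40

== RESULT ==
parts.yr | parts.price
8 | 9
5 | 40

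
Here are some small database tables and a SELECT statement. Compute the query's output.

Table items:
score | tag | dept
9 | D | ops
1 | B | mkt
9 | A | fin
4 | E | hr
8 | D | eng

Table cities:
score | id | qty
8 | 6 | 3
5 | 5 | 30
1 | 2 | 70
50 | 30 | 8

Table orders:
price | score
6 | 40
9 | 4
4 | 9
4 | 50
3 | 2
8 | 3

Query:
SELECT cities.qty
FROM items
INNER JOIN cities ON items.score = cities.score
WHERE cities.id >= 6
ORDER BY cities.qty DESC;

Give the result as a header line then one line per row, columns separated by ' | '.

After JOIN cities (2 rows):
items.score | items.tag | items.dept | cities.score | cities.id | cities.qty
1 | B | mkt | 1 | 2 | 70
8 | D | eng | 8 | 6 | 3
After WHERE (1 rows):
items.score | items.tag | items.dept | cities.score | cities.id | cities.qty
8 | D | eng | 8 | 6 | 3
After SELECT (1 rows):
cities.qty
3
After ORDER BY (1 rows):
cities.qty
3

== RESULT ==
cities.qty
3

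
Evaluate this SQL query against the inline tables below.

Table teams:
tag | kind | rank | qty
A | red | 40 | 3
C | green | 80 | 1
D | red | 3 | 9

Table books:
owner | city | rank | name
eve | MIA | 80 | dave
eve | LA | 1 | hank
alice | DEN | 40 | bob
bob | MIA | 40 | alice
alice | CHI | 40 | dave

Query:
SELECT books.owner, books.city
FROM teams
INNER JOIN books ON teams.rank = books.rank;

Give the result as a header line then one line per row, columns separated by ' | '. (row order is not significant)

== RESULT ==
books.owner | books.city
alice | DEN
bob | MIA
alice | CHI
eve | MIA

Derivation:
After JOIN books (4 rows):
teams.tag | teams.kind | teams.rank | teams.qty | books.owner | books.city | books.rank | books.name
A | red | 40 | 3 | alice | DEN | 40 | bob
A | red | 40 | 3 | bob | MIA | 40 | alice
A | red | 40 | 3 | alice | CHI | 40 | dave
C | green | 80 | 1 | eve | MIA | 80 | dave
After SELECT (4 rows):
books.owner | books.city
alice | DEN
bob | MIA
alice | CHI
eve | MIA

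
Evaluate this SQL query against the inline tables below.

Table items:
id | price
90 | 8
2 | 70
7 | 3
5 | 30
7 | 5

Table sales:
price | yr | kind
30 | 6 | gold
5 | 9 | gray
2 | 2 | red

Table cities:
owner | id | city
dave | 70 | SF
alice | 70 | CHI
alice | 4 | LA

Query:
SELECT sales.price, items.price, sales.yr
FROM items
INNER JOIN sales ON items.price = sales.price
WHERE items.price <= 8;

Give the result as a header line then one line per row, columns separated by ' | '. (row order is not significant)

After JOIN sales (2 rows):
items.id | items.price | sales.price | sales.yr | sales.kind
5 | 30 | 30 | 6 | gold
7 | 5 | 5 | 9 | gray
After WHERE (1 rows):
items.id | items.price | sales.price | sales.yr | sales.kind
7 | 5 | 5 | 9 | gray
After SELECT (1 rows):
sales.price | items.price | sales.yr
5 | 5 | 9

== RESULT ==
sales.price | items.price | sales.yr
5 | 5 | 9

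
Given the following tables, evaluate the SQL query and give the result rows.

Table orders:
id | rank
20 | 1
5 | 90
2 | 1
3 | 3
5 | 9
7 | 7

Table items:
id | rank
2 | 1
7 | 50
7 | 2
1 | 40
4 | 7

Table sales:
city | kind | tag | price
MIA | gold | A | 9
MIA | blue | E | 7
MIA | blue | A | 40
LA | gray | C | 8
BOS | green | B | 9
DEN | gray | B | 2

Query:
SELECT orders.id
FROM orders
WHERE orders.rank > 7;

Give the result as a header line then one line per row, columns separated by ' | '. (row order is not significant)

After WHERE (2 rows):
orders.id | orders.rank
5 | 90
5 | 9
After SELECT (2 rows):
orders.id
5
5

== RESULT ==
orders.id
5
5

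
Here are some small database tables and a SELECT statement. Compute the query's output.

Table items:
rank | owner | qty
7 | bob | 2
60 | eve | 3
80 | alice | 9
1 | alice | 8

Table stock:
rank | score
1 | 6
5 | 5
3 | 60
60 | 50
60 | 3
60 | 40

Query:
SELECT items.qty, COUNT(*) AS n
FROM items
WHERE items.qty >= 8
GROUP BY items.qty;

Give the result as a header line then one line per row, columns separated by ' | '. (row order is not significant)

== RESULT ==
items.qty | n
9 | 1
8 | 1

Derivation:
After WHERE (2 rows):
items.rank | items.owner | items.qty
80 | alice | 9
1 | alice | 8
After GROUP BY (2 rows):
items.qty | n
9 | 1
8 | 1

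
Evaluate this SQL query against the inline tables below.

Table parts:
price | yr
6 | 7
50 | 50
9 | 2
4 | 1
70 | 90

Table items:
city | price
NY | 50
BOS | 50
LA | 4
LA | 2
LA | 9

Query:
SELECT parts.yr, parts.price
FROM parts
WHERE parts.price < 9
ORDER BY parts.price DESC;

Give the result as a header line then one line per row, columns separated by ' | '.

== RESULT ==
parts.yr | parts.price
7 | 6
1 | 4

Derivation:
After WHERE (2 rows):
parts.price | parts.yr
6 | 7
4 | 1
After SELECT (2 rows):
parts.yr | parts.price
7 | 6
1 | 4
After ORDER BY (2 rows):
parts.yr | parts.price
7 | 6
1 | 4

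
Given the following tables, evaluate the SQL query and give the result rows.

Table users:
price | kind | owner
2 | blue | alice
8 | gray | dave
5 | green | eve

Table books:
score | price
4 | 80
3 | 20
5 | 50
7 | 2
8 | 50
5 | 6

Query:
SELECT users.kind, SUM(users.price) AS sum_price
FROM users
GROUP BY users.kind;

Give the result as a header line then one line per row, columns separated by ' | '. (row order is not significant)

== RESULT ==
users.kind | sum_price
blue | 2
gray | 8
green | 5

Derivation:
After GROUP BY (3 rows):
users.kind | sum_price
blue | 2
gray | 8
green | 5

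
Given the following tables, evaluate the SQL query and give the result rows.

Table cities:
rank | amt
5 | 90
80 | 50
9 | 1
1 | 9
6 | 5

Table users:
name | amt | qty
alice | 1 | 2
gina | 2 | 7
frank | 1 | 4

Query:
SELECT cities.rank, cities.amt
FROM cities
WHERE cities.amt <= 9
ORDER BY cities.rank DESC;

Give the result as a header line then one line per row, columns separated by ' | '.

== RESULT ==
cities.rank | cities.amt
9 | 1
6 | 5
1 | 9

Derivation:
After WHERE (3 rows):
cities.rank | cities.amt
9 | 1
1 | 9
6 | 5
After SELECT (3 rows):
cities.rank | cities.amt
9 | 1
1 | 9
6 | 5
After ORDER BY (3 rows):
cities.rank | cities.amt
9 | 1
6 | 5
1 | 9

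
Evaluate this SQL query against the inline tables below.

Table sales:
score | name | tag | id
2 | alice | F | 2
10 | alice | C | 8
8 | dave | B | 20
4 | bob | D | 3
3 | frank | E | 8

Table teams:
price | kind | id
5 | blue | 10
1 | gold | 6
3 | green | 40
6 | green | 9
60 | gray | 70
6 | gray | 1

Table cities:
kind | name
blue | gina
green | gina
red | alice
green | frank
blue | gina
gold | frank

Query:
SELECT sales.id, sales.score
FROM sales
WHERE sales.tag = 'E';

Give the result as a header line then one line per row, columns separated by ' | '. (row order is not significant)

== RESULT ==
sales.id | sales.score
8 | 3

Derivation:
After WHERE (1 rows):
sales.score | sales.name | sales.tag | sales.id
3 | frank | E | 8
After SELECT (1 rows):
sales.id | sales.score
8 | 3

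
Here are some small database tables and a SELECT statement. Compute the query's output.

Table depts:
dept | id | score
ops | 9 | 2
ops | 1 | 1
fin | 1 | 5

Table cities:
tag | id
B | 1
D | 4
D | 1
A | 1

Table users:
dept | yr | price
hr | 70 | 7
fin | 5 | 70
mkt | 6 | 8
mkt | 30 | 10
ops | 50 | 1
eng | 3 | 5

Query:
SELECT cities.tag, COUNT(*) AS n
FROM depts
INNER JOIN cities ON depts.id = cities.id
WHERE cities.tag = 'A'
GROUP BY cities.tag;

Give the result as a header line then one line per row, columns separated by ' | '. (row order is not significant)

== RESULT ==
cities.tag | n
A | 2

Derivation:
After JOIN cities (6 rows):
depts.dept | depts.id | depts.score | cities.tag | cities.id
ops | 1 | 1 | B | 1
ops | 1 | 1 | D | 1
ops | 1 | 1 | A | 1
fin | 1 | 5 | B | 1
fin | 1 | 5 | D | 1
fin | 1 | 5 | A | 1
After WHERE (2 rows):
depts.dept | depts.id | depts.score | cities.tag | cities.id
ops | 1 | 1 | A | 1
fin | 1 | 5 | A | 1
After GROUP BY (1 rows):
cities.tag | n
A | 2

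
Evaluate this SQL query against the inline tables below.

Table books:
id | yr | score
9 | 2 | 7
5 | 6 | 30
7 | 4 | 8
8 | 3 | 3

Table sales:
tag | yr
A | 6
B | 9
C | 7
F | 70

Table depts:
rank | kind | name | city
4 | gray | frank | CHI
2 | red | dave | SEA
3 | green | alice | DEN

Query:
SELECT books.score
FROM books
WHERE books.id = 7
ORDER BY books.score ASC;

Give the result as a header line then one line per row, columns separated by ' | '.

After WHERE (1 rows):
books.id | books.yr | books.score
7 | 4 | 8
After SELECT (1 rows):
books.score
8
After ORDER BY (1 rows):
books.score
8

== RESULT ==
books.score
8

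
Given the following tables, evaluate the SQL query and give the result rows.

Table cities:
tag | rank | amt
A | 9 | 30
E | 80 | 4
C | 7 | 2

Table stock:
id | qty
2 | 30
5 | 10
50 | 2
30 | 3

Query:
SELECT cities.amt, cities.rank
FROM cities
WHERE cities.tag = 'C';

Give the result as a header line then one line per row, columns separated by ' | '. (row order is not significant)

After WHERE (1 rows):
cities.tag | cities.rank | cities.amt
C | 7 | 2
After SELECT (1 rows):
cities.amt | cities.rank
2 | 7

== RESULT ==
cities.amt | cities.rank
2 | 7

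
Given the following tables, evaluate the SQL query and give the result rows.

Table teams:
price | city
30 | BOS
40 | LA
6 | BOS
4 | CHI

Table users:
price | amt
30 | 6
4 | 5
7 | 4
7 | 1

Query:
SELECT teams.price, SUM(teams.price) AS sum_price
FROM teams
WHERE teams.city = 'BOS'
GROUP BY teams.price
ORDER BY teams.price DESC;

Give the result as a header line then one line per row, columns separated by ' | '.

== RESULT ==
teams.price | sum_price
30 | 30
6 | 6

Derivation:
After WHERE (2 rows):
teams.price | teams.city
30 | BOS
6 | BOS
After GROUP BY (2 rows):
teams.price | sum_price
30 | 30
6 | 6
After ORDER BY (2 rows):
teams.price | sum_price
30 | 30
6 | 6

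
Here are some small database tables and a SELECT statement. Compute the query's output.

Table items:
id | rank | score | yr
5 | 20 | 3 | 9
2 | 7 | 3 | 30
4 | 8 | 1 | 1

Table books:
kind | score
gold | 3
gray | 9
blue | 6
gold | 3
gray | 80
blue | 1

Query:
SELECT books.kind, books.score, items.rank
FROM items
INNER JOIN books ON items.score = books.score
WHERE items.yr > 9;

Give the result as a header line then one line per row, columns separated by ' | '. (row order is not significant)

== RESULT ==
books.kind | books.score | items.rank
gold | 3 | 7
gold | 3 | 7

Derivation:
After JOIN books (5 rows):
items.id | items.rank | items.score | items.yr | books.kind | books.score
5 | 20 | 3 | 9 | gold | 3
5 | 20 | 3 | 9 | gold | 3
2 | 7 | 3 | 30 | gold | 3
2 | 7 | 3 | 30 | gold | 3
4 | 8 | 1 | 1 | blue | 1
After WHERE (2 rows):
items.id | items.rank | items.score | items.yr | books.kind | books.score
2 | 7 | 3 | 30 | gold | 3
2 | 7 | 3 | 30 | gold | 3
After SELECT (2 rows):
books.kind | books.score | items.rank
gold | 3 | 7
gold | 3 | 7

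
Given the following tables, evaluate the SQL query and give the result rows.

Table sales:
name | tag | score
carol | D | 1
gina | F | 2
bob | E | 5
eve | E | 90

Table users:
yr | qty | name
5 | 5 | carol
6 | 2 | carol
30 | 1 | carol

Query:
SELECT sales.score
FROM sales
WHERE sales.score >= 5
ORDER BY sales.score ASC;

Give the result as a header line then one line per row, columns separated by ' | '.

== RESULT ==
sales.score
5
90

Derivation:
After WHERE (2 rows):
sales.name | sales.tag | sales.score
bob | E | 5
eve | E | 90
After SELECT (2 rows):
sales.score
5
90
After ORDER BY (2 rows):
sales.score
5
90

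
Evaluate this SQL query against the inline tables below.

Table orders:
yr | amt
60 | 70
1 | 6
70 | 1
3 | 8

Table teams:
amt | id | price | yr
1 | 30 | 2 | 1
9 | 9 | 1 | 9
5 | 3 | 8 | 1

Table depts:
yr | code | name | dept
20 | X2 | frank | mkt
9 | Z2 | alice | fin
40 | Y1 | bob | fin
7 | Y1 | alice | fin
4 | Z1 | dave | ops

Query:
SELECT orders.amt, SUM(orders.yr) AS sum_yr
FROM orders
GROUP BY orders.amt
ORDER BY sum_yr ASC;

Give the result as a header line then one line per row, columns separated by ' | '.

== RESULT ==
orders.amt | sum_yr
6 | 1
8 | 3
70 | 60
1 | 70

Derivation:
After GROUP BY (4 rows):
orders.amt | sum_yr
70 | 60
6 | 1
1 | 70
8 | 3
After ORDER BY (4 rows):
orders.amt | sum_yr
6 | 1
8 | 3
70 | 60
1 | 70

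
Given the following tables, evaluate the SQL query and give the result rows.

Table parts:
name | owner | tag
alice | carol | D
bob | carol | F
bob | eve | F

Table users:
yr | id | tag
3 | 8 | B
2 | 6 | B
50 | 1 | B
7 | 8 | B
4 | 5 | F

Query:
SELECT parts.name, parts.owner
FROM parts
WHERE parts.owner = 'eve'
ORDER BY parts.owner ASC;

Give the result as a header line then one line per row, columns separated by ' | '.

After WHERE (1 rows):
parts.name | parts.owner | parts.tag
bob | eve | F
After SELECT (1 rows):
parts.name | parts.owner
bob | eve
After ORDER BY (1 rows):
parts.name | parts.owner
bob | eve

== RESULT ==
parts.name | parts.owner
bob | eve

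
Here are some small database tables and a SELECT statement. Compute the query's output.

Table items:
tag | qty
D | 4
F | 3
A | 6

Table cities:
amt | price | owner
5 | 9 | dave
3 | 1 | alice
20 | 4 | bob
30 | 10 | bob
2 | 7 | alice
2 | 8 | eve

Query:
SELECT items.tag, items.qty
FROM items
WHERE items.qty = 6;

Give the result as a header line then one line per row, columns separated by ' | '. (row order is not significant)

== RESULT ==
items.tag | items.qty
A | 6

Derivation:
After WHERE (1 rows):
items.tag | items.qty
A | 6
After SELECT (1 rows):
items.tag | items.qty
A | 6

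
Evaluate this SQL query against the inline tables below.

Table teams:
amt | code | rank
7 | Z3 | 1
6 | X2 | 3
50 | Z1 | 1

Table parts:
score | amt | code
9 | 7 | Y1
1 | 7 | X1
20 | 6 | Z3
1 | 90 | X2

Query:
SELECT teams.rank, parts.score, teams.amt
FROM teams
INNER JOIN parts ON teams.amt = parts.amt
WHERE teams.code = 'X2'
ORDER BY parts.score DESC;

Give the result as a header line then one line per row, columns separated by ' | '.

After JOIN parts (3 rows):
teams.amt | teams.code | teams.rank | parts.score | parts.amt | parts.code
7 | Z3 | 1 | 9 | 7 | Y1
7 | Z3 | 1 | 1 | 7 | X1
6 | X2 | 3 | 20 | 6 | Z3
After WHERE (1 rows):
teams.amt | teams.code | teams.rank | parts.score | parts.amt | parts.code
6 | X2 | 3 | 20 | 6 | Z3
After SELECT (1 rows):
teams.rank | parts.score | teams.amt
3 | 20 | 6
After ORDER BY (1 rows):
teams.rank | parts.score | teams.amt
3 | 20 | 6

== RESULT ==
teams.rank | parts.score | teams.amt
3 | 20 | 6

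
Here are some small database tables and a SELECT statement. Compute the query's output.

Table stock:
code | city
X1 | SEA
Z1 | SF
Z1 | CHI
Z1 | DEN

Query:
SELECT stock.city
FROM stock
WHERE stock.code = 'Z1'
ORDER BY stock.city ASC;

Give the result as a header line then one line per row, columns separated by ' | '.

After WHERE (3 rows):
stock.code | stock.city
Z1 | SF
Z1 | CHI
Z1 | DEN
After SELECT (3 rows):
stock.city
SF
CHI
DEN
After ORDER BY (3 rows):
stock.city
CHI
DEN
SF

== RESULT ==
stock.city
CHI
DEN
SF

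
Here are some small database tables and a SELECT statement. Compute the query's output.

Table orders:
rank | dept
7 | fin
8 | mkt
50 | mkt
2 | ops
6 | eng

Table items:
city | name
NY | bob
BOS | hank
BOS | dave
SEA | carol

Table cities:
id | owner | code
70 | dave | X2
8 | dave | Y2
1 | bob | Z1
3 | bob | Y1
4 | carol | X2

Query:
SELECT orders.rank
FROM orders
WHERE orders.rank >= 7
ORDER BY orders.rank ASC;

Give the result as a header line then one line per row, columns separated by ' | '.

== RESULT ==
orders.rank
7
8
50

Derivation:
After WHERE (3 rows):
orders.rank | orders.dept
7 | fin
8 | mkt
50 | mkt
After SELECT (3 rows):
orders.rank
7
8
50
After ORDER BY (3 rows):
orders.rank
7
8
50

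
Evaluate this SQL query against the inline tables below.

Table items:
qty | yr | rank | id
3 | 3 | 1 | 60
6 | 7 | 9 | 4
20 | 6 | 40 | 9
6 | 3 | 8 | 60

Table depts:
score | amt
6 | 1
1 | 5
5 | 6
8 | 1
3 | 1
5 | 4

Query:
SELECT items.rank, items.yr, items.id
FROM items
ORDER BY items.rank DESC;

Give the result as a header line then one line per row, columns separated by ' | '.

After SELECT (4 rows):
items.rank | items.yr | items.id
1 | 3 | 60
9 | 7 | 4
40 | 6 | 9
8 | 3 | 60
After ORDER BY (4 rows):
items.rank | items.yr | items.id
40 | 6 | 9
9 | 7 | 4
8 | 3 | 60
1 | 3 | 60

== RESULT ==
items.rank | items.yr | items.id
40 | 6 | 9
9 | 7 | 4
8 | 3 | 60
1 | 3 | 60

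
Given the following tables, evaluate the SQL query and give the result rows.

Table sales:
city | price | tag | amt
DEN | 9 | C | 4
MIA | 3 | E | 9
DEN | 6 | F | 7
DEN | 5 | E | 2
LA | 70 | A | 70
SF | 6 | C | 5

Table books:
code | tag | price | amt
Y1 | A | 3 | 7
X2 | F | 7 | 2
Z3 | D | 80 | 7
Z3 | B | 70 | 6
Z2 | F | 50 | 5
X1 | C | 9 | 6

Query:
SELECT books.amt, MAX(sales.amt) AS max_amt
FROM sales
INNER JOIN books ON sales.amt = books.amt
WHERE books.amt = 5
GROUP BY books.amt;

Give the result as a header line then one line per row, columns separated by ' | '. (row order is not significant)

After JOIN books (4 rows):
sales.city | sales.price | sales.tag | sales.amt | books.code | books.tag | books.price | books.amt
DEN | 6 | F | 7 | Y1 | A | 3 | 7
DEN | 6 | F | 7 | Z3 | D | 80 | 7
DEN | 5 | E | 2 | X2 | F | 7 | 2
SF | 6 | C | 5 | Z2 | F | 50 | 5
After WHERE (1 rows):
sales.city | sales.price | sales.tag | sales.amt | books.code | books.tag | books.price | books.amt
SF | 6 | C | 5 | Z2 | F | 50 | 5
After GROUP BY (1 rows):
books.amt | max_amt
5 | 5

== RESULT ==
books.amt | max_amt
5 | 5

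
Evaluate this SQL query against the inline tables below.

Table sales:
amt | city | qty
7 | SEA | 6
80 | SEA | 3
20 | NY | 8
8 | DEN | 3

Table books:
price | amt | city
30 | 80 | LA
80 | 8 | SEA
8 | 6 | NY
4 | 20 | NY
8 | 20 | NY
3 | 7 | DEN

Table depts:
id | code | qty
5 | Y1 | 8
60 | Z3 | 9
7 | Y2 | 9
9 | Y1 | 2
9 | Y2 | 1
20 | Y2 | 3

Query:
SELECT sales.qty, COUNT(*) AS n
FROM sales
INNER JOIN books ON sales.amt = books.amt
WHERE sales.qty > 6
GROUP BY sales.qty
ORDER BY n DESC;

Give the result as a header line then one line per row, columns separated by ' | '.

== RESULT ==
sales.qty | n
8 | 2

Derivation:
After JOIN books (5 rows):
sales.amt | sales.city | sales.qty | books.price | books.amt | books.city
7 | SEA | 6 | 3 | 7 | DEN
80 | SEA | 3 | 30 | 80 | LA
20 | NY | 8 | 4 | 20 | NY
20 | NY | 8 | 8 | 20 | NY
8 | DEN | 3 | 80 | 8 | SEA
After WHERE (2 rows):
sales.amt | sales.city | sales.qty | books.price | books.amt | books.city
20 | NY | 8 | 4 | 20 | NY
20 | NY | 8 | 8 | 20 | NY
After GROUP BY (1 rows):
sales.qty | n
8 | 2
After ORDER BY (1 rows):
sales.qty | n
8 | 2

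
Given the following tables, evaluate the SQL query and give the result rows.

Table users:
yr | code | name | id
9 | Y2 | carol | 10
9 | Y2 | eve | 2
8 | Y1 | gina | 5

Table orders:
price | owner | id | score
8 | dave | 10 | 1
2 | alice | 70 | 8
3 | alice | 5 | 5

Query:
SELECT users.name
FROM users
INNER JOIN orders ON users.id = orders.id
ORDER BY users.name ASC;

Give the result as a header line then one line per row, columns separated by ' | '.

== RESULT ==
users.name
carol
gina

Derivation:
After JOIN orders (2 rows):
users.yr | users.code | users.name | users.id | orders.price | orders.owner | orders.id | orders.score
9 | Y2 | carol | 10 | 8 | dave | 10 | 1
8 | Y1 | gina | 5 | 3 | alice | 5 | 5
After SELECT (2 rows):
users.name
carol
gina
After ORDER BY (2 rows):
users.name
carol
gina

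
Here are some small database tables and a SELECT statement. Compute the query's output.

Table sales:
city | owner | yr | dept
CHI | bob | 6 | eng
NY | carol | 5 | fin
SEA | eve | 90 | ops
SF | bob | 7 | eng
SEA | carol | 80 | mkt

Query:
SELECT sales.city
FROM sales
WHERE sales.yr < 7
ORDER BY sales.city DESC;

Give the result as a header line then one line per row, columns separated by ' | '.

After WHERE (2 rows):
sales.city | sales.owner | sales.yr | sales.dept
CHI | bob | 6 | eng
NY | carol | 5 | fin
After SELECT (2 rows):
sales.city
CHI
NY
After ORDER BY (2 rows):
sales.city
NY
CHI

== RESULT ==
sales.city
NY
CHI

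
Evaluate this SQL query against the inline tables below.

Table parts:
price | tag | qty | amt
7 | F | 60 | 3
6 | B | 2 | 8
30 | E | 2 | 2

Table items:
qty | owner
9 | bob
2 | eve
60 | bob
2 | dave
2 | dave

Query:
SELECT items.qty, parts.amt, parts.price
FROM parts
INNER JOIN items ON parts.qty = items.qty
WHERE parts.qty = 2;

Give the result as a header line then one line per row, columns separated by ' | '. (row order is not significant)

After JOIN items (7 rows):
parts.price | parts.tag | parts.qty | parts.amt | items.qty | items.owner
7 | F | 60 | 3 | 60 | bob
6 | B | 2 | 8 | 2 | eve
6 | B | 2 | 8 | 2 | dave
6 | B | 2 | 8 | 2 | dave
30 | E | 2 | 2 | 2 | eve
30 | E | 2 | 2 | 2 | dave
30 | E | 2 | 2 | 2 | dave
After WHERE (6 rows):
parts.price | parts.tag | parts.qty | parts.amt | items.qty | items.owner
6 | B | 2 | 8 | 2 | eve
6 | B | 2 | 8 | 2 | dave
6 | B | 2 | 8 | 2 | dave
30 | E | 2 | 2 | 2 | eve
30 | E | 2 | 2 | 2 | dave
30 | E | 2 | 2 | 2 | dave
After SELECT (6 rows):
items.qty | parts.amt | parts.price
2 | 8 | 6
2 | 8 | 6
2 | 8 | 6
2 | 2 | 30
2 | 2 | 30
2 | 2 | 30

== RESULT ==
items.qty | parts.amt | parts.price
2 | 8 | 6
2 | 8 | 6
2 | 8 | 6
2 | 2 | 30
2 | 2 | 30
2 | 2 | 30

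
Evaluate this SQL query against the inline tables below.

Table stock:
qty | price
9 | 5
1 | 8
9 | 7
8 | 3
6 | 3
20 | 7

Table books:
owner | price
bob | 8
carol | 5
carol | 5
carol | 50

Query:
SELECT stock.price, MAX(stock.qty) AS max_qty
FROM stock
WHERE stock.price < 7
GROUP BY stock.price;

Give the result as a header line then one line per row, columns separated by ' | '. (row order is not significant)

== RESULT ==
stock.price | max_qty
5 | 9
3 | 8

Derivation:
After WHERE (3 rows):
stock.qty | stock.price
9 | 5
8 | 3
6 | 3
After GROUP BY (2 rows):
stock.price | max_qty
5 | 9
3 | 8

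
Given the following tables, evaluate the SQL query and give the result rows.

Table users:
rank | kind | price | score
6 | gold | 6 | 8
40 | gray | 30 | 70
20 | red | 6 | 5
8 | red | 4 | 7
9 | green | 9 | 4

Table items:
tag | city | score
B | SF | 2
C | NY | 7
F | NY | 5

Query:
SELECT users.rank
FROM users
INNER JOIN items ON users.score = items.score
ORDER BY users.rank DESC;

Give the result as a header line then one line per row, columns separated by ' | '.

== RESULT ==
users.rank
20
8

Derivation:
After JOIN items (2 rows):
users.rank | users.kind | users.price | users.score | items.tag | items.city | items.score
20 | red | 6 | 5 | F | NY | 5
8 | red | 4 | 7 | C | NY | 7
After SELECT (2 rows):
users.rank
20
8
After ORDER BY (2 rows):
users.rank
20
8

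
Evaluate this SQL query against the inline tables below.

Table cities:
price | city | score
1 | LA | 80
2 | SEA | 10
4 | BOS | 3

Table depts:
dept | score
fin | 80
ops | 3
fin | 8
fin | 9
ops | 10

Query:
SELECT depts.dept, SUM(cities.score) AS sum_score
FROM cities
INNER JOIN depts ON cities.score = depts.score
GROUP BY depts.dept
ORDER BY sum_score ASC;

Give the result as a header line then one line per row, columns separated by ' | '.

After JOIN depts (3 rows):
cities.price | cities.city | cities.score | depts.dept | depts.score
1 | LA | 80 | fin | 80
2 | SEA | 10 | ops | 10
4 | BOS | 3 | ops | 3
After GROUP BY (2 rows):
depts.dept | sum_score
fin | 80
ops | 13
After ORDER BY (2 rows):
depts.dept | sum_score
ops | 13
fin | 80

== RESULT ==
depts.dept | sum_score
ops | 13
fin | 80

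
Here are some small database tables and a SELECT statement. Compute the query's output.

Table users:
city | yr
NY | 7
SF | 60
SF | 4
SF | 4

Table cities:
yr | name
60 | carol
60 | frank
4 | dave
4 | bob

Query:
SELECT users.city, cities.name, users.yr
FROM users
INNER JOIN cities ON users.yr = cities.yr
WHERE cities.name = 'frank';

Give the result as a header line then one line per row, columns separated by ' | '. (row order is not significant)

After JOIN cities (6 rows):
users.city | users.yr | cities.yr | cities.name
SF | 60 | 60 | carol
SF | 60 | 60 | frank
SF | 4 | 4 | dave
SF | 4 | 4 | bob
SF | 4 | 4 | dave
SF | 4 | 4 | bob
After WHERE (1 rows):
users.city | users.yr | cities.yr | cities.name
SF | 60 | 60 | frank
After SELECT (1 rows):
users.city | cities.name | users.yr
SF | frank | 60

== RESULT ==
users.city | cities.name | users.yr
SF | frank | 60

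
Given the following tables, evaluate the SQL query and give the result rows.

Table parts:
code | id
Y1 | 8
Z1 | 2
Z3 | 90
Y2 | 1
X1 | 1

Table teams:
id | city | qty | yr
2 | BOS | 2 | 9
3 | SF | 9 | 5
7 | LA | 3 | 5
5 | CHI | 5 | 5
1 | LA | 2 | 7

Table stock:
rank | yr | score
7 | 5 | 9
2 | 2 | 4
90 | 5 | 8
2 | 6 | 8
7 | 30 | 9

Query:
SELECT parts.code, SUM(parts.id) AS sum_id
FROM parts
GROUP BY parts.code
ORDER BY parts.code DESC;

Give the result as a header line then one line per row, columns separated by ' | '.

== RESULT ==
parts.code | sum_id
Z3 | 90
Z1 | 2
Y2 | 1
Y1 | 8
X1 | 1

Derivation:
After GROUP BY (5 rows):
parts.code | sum_id
Y1 | 8
Z1 | 2
Z3 | 90
Y2 | 1
X1 | 1
After ORDER BY (5 rows):
parts.code | sum_id
Z3 | 90
Z1 | 2
Y2 | 1
Y1 | 8
X1 | 1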